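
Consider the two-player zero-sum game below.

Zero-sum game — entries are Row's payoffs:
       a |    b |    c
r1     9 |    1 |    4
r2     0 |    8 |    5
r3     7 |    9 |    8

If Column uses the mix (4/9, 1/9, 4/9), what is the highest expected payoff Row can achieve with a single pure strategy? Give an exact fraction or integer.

r1: (9)·(4/9) + (1)·(1/9) + (4)·(4/9) = 53/9.
r2: (0)·(4/9) + (8)·(1/9) + (5)·(4/9) = 28/9.
r3: (7)·(4/9) + (9)·(1/9) + (8)·(4/9) = 23/3.
The best pure response is r3 with expected payoff 23/3.

23/3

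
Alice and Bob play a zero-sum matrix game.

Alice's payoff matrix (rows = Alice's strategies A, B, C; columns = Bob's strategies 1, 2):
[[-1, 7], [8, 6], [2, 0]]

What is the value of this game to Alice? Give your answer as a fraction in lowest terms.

Row C is strictly dominated by row B, so Alice never plays it.
The remaining 2×2 game on (A, B) × (1, 2) has no saddle point. Let Alice play A with probability p; indifference gives −p + 8(1−p) = 7p + 6(1−p), so p = 1/5.
Similarly Bob's optimal q on 1 is 1/10, and the value is -1·(1/10) + (7)·(9/10) = 31/5.

31/5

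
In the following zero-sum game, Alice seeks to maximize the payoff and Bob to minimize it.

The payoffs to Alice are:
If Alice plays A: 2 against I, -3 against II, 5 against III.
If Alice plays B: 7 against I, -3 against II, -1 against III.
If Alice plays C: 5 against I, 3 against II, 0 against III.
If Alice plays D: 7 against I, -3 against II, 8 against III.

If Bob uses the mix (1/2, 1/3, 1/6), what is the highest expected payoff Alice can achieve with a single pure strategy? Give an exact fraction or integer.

23/6

A: (2)·(1/2) + (-3)·(1/3) + (5)·(1/6) = 5/6.
B: (7)·(1/2) + (-3)·(1/3) + (-1)·(1/6) = 7/3.
C: (5)·(1/2) + (3)·(1/3) + (0)·(1/6) = 7/2.
D: (7)·(1/2) + (-3)·(1/3) + (8)·(1/6) = 23/6.
The best pure response is D with expected payoff 23/6.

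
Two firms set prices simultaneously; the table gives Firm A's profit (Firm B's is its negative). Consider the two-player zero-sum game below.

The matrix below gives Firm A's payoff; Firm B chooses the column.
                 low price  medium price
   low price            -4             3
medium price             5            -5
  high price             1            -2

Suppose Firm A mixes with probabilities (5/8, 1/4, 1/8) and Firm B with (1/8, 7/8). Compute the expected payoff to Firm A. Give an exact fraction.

3/16

Against (1/8, 7/8), each row's expected payoff is low price: 17/8; medium price: -15/4; high price: -13/8.
Taking the (5/8, 1/4, 1/8)-weighted average: (5/8)·(17/8) + (1/4)·(-15/4) + (1/8)·(-13/8) = 3/16.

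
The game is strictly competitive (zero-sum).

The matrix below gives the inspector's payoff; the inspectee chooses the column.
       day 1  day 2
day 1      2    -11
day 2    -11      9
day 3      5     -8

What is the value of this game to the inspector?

Row day 1 is strictly dominated by row day 3, so the inspector never plays it.
The remaining 2×2 game on (day 2, day 3) × (day 1, day 2) has no saddle point. Let the inspector play day 2 with probability p; indifference gives −11p + 5(1−p) = 9p − 8(1−p), so p = 13/33.
Similarly the inspectee's optimal q on day 1 is 17/33, and the value is -11·(17/33) + (9)·(16/33) = -43/33.

-43/33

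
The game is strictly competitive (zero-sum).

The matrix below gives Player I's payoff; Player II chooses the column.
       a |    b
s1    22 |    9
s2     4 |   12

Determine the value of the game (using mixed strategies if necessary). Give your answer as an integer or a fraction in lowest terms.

Row minima are 9 and 4, so Player I's maximin is 9; column maxima are 22 and 12, so Player II's minimax is 12. These differ, so the equilibrium is in mixed strategies.
Let Player I play s1 with probability p. Player II is indifferent when 22p + 4(1−p) = 9p + 12(1−p), giving p = 8/21.
Let Player II play a with probability q. Player I is indifferent when 22q + 9(1−q) = 4q + 12(1−q), giving q = 1/7.
The value is 22·(1/7) + (9)·(6/7) = 76/7.

76/7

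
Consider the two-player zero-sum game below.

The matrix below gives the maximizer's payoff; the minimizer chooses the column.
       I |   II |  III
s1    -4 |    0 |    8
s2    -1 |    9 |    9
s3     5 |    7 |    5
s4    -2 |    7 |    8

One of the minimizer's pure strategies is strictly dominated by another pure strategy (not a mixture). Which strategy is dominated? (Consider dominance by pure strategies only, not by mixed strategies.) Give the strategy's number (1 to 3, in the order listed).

2

The minimizer prefers columns that give the maximizer less. Compare II with I: -4 < 0, -1 < 9, 5 < 7, -2 < 7.
So I strictly dominates II for the minimizer; II is strictly dominated.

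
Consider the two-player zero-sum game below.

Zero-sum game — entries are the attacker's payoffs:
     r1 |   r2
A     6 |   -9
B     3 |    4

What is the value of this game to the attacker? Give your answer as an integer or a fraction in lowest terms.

51/16

Row minima are -9 and 3, so the attacker's maximin is 3; column maxima are 6 and 4, so the defender's minimax is 4. These differ, so the equilibrium is in mixed strategies.
Let the attacker play A with probability p. The defender is indifferent when 6p + 3(1−p) = −9p + 4(1−p), giving p = 1/16.
Let the defender play r1 with probability q. The attacker is indifferent when 6q − 9(1−q) = 3q + 4(1−q), giving q = 13/16.
The value is 6·(13/16) + (-9)·(3/16) = 51/16.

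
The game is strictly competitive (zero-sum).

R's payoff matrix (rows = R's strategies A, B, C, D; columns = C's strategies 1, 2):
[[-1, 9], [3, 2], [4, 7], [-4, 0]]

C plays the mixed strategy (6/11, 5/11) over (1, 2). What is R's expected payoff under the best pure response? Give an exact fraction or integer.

A: (-1)·(6/11) + (9)·(5/11) = 39/11.
B: (3)·(6/11) + (2)·(5/11) = 28/11.
C: (4)·(6/11) + (7)·(5/11) = 59/11.
D: (-4)·(6/11) + (0)·(5/11) = -24/11.
The best pure response is C with expected payoff 59/11.

59/11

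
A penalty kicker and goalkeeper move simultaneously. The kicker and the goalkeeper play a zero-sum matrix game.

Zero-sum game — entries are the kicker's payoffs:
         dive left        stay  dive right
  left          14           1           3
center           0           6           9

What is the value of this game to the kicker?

84/19

Column dive right is strictly dominated by stay for the goalkeeper (it gives the kicker more in every row).
The remaining 2×2 game on (left, center) × (dive left, stay) has no saddle point. Let the kicker play left with probability p; indifference gives 14p = p + 6(1−p), so p = 6/19.
Similarly the goalkeeper's optimal q on dive left is 5/19, and the value is 14·(5/19) + (1)·(14/19) = 84/19.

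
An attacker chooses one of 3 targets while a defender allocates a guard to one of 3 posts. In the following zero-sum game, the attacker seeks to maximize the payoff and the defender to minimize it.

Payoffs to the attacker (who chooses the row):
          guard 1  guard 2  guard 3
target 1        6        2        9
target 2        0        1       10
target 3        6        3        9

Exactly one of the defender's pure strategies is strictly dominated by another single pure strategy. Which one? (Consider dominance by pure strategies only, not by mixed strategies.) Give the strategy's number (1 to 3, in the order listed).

3

The defender prefers columns that give the attacker less. Compare guard 3 with guard 1: 6 < 9, 0 < 10, 6 < 9.
So guard 1 strictly dominates guard 3 for the defender; guard 3 is strictly dominated.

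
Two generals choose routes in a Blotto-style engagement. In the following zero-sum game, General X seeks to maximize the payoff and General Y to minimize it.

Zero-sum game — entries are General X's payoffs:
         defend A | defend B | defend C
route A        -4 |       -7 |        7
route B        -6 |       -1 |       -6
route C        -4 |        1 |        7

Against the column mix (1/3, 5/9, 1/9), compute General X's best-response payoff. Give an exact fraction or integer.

route A: (-4)·(1/3) + (-7)·(5/9) + (7)·(1/9) = -40/9.
route B: (-6)·(1/3) + (-1)·(5/9) + (-6)·(1/9) = -29/9.
route C: (-4)·(1/3) + (1)·(5/9) + (7)·(1/9) = 0.
The best pure response is route C with expected payoff 0.

0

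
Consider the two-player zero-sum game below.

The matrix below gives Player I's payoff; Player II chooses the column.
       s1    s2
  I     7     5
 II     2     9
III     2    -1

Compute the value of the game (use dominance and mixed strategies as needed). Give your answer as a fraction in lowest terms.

Row III is strictly dominated by row I, so Player I never plays it.
The remaining 2×2 game on (I, II) × (s1, s2) has no saddle point. Let Player I play I with probability p; indifference gives 7p + 2(1−p) = 5p + 9(1−p), so p = 7/9.
Similarly Player II's optimal q on s1 is 4/9, and the value is 7·(4/9) + (5)·(5/9) = 53/9.

53/9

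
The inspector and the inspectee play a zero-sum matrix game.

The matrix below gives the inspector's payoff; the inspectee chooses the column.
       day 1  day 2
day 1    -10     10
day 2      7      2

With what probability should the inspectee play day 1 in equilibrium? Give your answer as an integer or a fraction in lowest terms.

8/25

Row minima are -10 and 2, so the inspector's maximin is 2; column maxima are 7 and 10, so the inspectee's minimax is 7. These differ, so the equilibrium is in mixed strategies.
Let the inspectee play day 1 with probability q. The inspector is indifferent when −10q + 10(1−q) = 7q + 2(1−q), giving q = 8/25.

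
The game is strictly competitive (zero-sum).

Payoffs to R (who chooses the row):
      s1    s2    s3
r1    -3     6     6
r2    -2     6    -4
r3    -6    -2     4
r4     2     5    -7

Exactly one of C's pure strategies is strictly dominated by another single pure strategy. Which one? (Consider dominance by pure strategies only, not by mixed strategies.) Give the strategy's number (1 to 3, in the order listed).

2

C prefers columns that give R less. Compare s2 with s1: -3 < 6, -2 < 6, -6 < -2, 2 < 5.
So s1 strictly dominates s2 for C; s2 is strictly dominated.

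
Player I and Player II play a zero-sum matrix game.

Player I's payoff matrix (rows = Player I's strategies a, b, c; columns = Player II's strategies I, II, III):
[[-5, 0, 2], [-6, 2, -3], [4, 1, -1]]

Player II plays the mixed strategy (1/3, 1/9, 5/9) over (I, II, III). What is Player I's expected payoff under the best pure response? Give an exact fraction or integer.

a: (-5)·(1/3) + (0)·(1/9) + (2)·(5/9) = -5/9.
b: (-6)·(1/3) + (2)·(1/9) + (-3)·(5/9) = -31/9.
c: (4)·(1/3) + (1)·(1/9) + (-1)·(5/9) = 8/9.
The best pure response is c with expected payoff 8/9.

8/9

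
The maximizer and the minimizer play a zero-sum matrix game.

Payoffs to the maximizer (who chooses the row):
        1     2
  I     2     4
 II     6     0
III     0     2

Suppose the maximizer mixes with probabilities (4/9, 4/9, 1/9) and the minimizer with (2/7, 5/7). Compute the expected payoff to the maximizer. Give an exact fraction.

22/9

Against (2/7, 5/7), each row's expected payoff is I: 24/7; II: 12/7; III: 10/7.
Taking the (4/9, 4/9, 1/9)-weighted average: (4/9)·(24/7) + (4/9)·(12/7) + (1/9)·(10/7) = 22/9.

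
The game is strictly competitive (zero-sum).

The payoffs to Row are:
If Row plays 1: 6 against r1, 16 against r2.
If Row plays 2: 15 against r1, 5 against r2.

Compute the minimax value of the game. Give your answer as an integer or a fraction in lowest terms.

21/2

Row minima are 6 and 5, so Row's maximin is 6; column maxima are 15 and 16, so Column's minimax is 15. These differ, so the equilibrium is in mixed strategies.
Let Row play 1 with probability p. Column is indifferent when 6p + 15(1−p) = 16p + 5(1−p), giving p = 1/2.
Let Column play r1 with probability q. Row is indifferent when 6q + 16(1−q) = 15q + 5(1−q), giving q = 11/20.
The value is 6·(11/20) + (16)·(9/20) = 21/2.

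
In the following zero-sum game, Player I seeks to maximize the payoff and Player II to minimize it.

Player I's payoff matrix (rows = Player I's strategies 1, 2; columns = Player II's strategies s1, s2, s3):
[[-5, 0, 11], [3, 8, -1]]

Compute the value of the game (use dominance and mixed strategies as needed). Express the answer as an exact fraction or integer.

7/5

Column s2 is strictly dominated by s1 for Player II (it gives Player I more in every row).
The remaining 2×2 game on (1, 2) × (s1, s3) has no saddle point. Let Player I play 1 with probability p; indifference gives −5p + 3(1−p) = 11p − (1−p), so p = 1/5.
Similarly Player II's optimal q on s1 is 3/5, and the value is -5·(3/5) + (11)·(2/5) = 7/5.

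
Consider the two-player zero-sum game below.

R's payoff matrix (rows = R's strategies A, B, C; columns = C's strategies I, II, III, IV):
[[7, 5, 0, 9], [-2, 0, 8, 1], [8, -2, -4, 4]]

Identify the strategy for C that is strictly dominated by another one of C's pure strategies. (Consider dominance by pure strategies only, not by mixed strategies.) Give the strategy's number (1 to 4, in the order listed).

C prefers columns that give R less. Compare IV with II: 5 < 9, 0 < 1, -2 < 4.
So II strictly dominates IV for C; IV is strictly dominated.

4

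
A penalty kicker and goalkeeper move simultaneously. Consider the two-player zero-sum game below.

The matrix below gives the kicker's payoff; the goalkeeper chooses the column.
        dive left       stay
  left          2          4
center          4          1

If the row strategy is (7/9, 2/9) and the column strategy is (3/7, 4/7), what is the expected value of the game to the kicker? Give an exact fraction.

Against (3/7, 4/7), each row's expected payoff is left: 22/7; center: 16/7.
Taking the (7/9, 2/9)-weighted average: (7/9)·(22/7) + (2/9)·(16/7) = 62/21.

62/21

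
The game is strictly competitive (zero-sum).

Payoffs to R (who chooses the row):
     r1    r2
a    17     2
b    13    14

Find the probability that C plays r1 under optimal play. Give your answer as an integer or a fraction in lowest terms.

3/4

Row minima are 2 and 13, so R's maximin is 13; column maxima are 17 and 14, so C's minimax is 14. These differ, so the equilibrium is in mixed strategies.
Let C play r1 with probability q. R is indifferent when 17q + 2(1−q) = 13q + 14(1−q), giving q = 3/4.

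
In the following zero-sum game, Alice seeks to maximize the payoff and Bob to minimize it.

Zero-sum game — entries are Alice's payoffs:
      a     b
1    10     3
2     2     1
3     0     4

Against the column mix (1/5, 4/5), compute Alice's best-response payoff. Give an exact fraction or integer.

1: (10)·(1/5) + (3)·(4/5) = 22/5.
2: (2)·(1/5) + (1)·(4/5) = 6/5.
3: (0)·(1/5) + (4)·(4/5) = 16/5.
The best pure response is 1 with expected payoff 22/5.

22/5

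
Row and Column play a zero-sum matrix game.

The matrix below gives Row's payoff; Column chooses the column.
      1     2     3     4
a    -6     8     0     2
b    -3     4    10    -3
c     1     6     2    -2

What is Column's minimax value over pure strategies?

The worst case (largest entry) in each column is 1: 1, 2: 8, 3: 10, 4: 2.
The best (smallest) of these is 1.

1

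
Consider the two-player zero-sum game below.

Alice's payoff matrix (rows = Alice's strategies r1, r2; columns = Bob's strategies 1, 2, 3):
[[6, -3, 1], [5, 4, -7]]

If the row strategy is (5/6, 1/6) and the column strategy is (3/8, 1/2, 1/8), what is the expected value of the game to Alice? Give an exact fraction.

59/48

Against (3/8, 1/2, 1/8), each row's expected payoff is r1: 7/8; r2: 3.
Taking the (5/6, 1/6)-weighted average: (5/6)·(7/8) + (1/6)·(3) = 59/48.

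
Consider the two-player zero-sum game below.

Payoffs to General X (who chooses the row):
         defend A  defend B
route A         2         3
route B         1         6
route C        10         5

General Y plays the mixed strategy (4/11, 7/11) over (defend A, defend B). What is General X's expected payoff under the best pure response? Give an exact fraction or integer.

route A: (2)·(4/11) + (3)·(7/11) = 29/11.
route B: (1)·(4/11) + (6)·(7/11) = 46/11.
route C: (10)·(4/11) + (5)·(7/11) = 75/11.
The best pure response is route C with expected payoff 75/11.

75/11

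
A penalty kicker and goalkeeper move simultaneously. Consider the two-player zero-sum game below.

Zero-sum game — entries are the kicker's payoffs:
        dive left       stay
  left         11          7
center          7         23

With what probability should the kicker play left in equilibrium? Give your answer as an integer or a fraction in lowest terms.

Row minima are 7 and 7, so the kicker's maximin is 7; column maxima are 11 and 23, so the goalkeeper's minimax is 11. These differ, so the equilibrium is in mixed strategies.
Let the kicker play left with probability p. The goalkeeper is indifferent when 11p + 7(1−p) = 7p + 23(1−p), giving p = 4/5.

4/5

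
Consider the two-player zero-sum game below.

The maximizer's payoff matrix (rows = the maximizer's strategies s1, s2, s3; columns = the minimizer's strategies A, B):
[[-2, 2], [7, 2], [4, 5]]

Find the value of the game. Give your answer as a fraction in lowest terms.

9/2

Row s1 is strictly dominated by row s3, so the maximizer never plays it.
The remaining 2×2 game on (s2, s3) × (A, B) has no saddle point. Let the maximizer play s2 with probability p; indifference gives 7p + 4(1−p) = 2p + 5(1−p), so p = 1/6.
Similarly the minimizer's optimal q on A is 1/2, and the value is 7·(1/2) + (2)·(1/2) = 9/2.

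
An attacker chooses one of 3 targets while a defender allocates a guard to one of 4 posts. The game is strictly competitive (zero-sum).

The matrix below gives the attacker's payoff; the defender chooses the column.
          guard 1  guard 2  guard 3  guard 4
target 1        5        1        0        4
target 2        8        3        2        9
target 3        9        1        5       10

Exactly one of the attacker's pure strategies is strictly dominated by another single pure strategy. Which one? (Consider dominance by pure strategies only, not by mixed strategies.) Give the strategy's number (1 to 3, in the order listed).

1

Compare target 1 with target 2: 8 > 5, 3 > 1, 2 > 0, 9 > 4.
So target 2 strictly dominates target 1 for the attacker; target 1 is strictly dominated.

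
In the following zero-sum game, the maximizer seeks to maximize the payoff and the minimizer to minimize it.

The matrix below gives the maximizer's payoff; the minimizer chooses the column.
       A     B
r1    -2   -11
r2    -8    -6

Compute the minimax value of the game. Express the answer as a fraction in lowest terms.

-76/11

Row minima are -11 and -8, so the maximizer's maximin is -8; column maxima are -2 and -6, so the minimizer's minimax is -6. These differ, so the equilibrium is in mixed strategies.
Let the maximizer play r1 with probability p. The minimizer is indifferent when −2p − 8(1−p) = −11p − 6(1−p), giving p = 2/11.
Let the minimizer play A with probability q. The maximizer is indifferent when −2q − 11(1−q) = −8q − 6(1−q), giving q = 5/11.
The value is -2·(5/11) + (-11)·(6/11) = -76/11.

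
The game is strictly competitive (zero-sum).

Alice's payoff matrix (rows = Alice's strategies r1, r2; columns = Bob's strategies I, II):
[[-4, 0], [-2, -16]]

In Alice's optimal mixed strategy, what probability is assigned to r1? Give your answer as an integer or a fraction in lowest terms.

7/9

Row minima are -4 and -16, so Alice's maximin is -4; column maxima are -2 and 0, so Bob's minimax is -2. These differ, so the equilibrium is in mixed strategies.
Let Alice play r1 with probability p. Bob is indifferent when −4p − 2(1−p) = −16(1−p), giving p = 7/9.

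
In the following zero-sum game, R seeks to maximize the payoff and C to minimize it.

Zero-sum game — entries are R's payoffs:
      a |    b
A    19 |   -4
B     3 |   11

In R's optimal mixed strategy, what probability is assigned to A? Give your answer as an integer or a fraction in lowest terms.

Row minima are -4 and 3, so R's maximin is 3; column maxima are 19 and 11, so C's minimax is 11. These differ, so the equilibrium is in mixed strategies.
Let R play A with probability p. C is indifferent when 19p + 3(1−p) = −4p + 11(1−p), giving p = 8/31.

8/31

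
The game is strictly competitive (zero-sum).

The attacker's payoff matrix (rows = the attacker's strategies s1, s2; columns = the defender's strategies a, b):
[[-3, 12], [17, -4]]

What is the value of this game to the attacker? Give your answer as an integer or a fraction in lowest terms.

16/3

Row minima are -3 and -4, so the attacker's maximin is -3; column maxima are 17 and 12, so the defender's minimax is 12. These differ, so the equilibrium is in mixed strategies.
Let the attacker play s1 with probability p. The defender is indifferent when −3p + 17(1−p) = 12p − 4(1−p), giving p = 7/12.
Let the defender play a with probability q. The attacker is indifferent when −3q + 12(1−q) = 17q − 4(1−q), giving q = 4/9.
The value is -3·(4/9) + (12)·(5/9) = 16/3.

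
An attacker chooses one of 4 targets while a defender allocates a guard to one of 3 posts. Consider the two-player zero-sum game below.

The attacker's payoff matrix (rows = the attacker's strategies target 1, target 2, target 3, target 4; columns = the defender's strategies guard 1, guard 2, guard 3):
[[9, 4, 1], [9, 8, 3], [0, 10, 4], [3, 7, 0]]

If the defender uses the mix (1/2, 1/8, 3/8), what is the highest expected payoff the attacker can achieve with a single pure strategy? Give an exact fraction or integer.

target 1: (9)·(1/2) + (4)·(1/8) + (1)·(3/8) = 43/8.
target 2: (9)·(1/2) + (8)·(1/8) + (3)·(3/8) = 53/8.
target 3: (0)·(1/2) + (10)·(1/8) + (4)·(3/8) = 11/4.
target 4: (3)·(1/2) + (7)·(1/8) + (0)·(3/8) = 19/8.
The best pure response is target 2 with expected payoff 53/8.

53/8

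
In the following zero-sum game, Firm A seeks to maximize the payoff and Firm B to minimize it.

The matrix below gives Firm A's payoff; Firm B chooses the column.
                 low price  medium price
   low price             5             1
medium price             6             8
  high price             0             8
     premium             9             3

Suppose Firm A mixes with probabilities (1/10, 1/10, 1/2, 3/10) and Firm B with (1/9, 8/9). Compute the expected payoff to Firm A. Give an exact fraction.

Against (1/9, 8/9), each row's expected payoff is low price: 13/9; medium price: 70/9; high price: 64/9; premium: 11/3.
Taking the (1/10, 1/10, 1/2, 3/10)-weighted average: (1/10)·(13/9) + (1/10)·(70/9) + (1/2)·(64/9) + (3/10)·(11/3) = 251/45.

251/45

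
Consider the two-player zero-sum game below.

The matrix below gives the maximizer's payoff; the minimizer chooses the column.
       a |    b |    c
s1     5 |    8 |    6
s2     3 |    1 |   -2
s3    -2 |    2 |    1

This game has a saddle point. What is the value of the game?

Row minima: 5, -2, -2 → the maximizer's maximin is 5.
Column maxima: 5, 8, 6 → the minimizer's minimax is 5.
They coincide at (s1, a), so the value is 5.

5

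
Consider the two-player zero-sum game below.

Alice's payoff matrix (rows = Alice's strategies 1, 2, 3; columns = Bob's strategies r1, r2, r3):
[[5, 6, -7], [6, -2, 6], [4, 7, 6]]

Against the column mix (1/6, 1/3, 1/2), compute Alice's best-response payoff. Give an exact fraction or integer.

6

1: (5)·(1/6) + (6)·(1/3) + (-7)·(1/2) = -2/3.
2: (6)·(1/6) + (-2)·(1/3) + (6)·(1/2) = 10/3.
3: (4)·(1/6) + (7)·(1/3) + (6)·(1/2) = 6.
The best pure response is 3 with expected payoff 6.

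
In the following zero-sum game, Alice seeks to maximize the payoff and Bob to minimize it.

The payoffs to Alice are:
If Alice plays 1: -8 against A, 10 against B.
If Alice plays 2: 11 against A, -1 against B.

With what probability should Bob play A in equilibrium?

11/30

Row minima are -8 and -1, so Alice's maximin is -1; column maxima are 11 and 10, so Bob's minimax is 10. These differ, so the equilibrium is in mixed strategies.
Let Bob play A with probability q. Alice is indifferent when −8q + 10(1−q) = 11q − (1−q), giving q = 11/30.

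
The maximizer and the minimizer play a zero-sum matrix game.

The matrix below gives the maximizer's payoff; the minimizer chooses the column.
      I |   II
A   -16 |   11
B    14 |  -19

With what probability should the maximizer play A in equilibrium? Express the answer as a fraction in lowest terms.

11/20

Row minima are -16 and -19, so the maximizer's maximin is -16; column maxima are 14 and 11, so the minimizer's minimax is 11. These differ, so the equilibrium is in mixed strategies.
Let the maximizer play A with probability p. The minimizer is indifferent when −16p + 14(1−p) = 11p − 19(1−p), giving p = 11/20.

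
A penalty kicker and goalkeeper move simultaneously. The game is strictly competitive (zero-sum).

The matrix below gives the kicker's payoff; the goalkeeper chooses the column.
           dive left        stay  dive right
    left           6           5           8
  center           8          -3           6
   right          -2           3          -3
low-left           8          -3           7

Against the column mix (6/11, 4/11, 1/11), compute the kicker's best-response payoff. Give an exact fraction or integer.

64/11

left: (6)·(6/11) + (5)·(4/11) + (8)·(1/11) = 64/11.
center: (8)·(6/11) + (-3)·(4/11) + (6)·(1/11) = 42/11.
right: (-2)·(6/11) + (3)·(4/11) + (-3)·(1/11) = -3/11.
low-left: (8)·(6/11) + (-3)·(4/11) + (7)·(1/11) = 43/11.
The best pure response is left with expected payoff 64/11.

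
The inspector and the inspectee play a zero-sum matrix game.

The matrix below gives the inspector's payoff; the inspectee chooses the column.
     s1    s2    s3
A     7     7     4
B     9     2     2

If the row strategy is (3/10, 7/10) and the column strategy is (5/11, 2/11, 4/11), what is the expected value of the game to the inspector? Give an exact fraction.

27/5

Against (5/11, 2/11, 4/11), each row's expected payoff is A: 65/11; B: 57/11.
Taking the (3/10, 7/10)-weighted average: (3/10)·(65/11) + (7/10)·(57/11) = 27/5.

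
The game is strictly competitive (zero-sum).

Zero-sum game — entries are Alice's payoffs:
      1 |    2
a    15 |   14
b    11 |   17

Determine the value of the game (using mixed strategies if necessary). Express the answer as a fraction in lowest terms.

Row minima are 14 and 11, so Alice's maximin is 14; column maxima are 15 and 17, so Bob's minimax is 15. These differ, so the equilibrium is in mixed strategies.
Let Alice play a with probability p. Bob is indifferent when 15p + 11(1−p) = 14p + 17(1−p), giving p = 6/7.
Let Bob play 1 with probability q. Alice is indifferent when 15q + 14(1−q) = 11q + 17(1−q), giving q = 3/7.
The value is 15·(3/7) + (14)·(4/7) = 101/7.

101/7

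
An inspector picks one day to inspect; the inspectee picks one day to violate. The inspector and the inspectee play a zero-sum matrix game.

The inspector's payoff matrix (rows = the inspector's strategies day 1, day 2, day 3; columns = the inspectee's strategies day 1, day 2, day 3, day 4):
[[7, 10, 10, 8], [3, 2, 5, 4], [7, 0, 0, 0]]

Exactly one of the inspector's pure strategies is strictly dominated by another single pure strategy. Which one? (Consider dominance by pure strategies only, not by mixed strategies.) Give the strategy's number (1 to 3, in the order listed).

Compare day 2 with day 1: 7 > 3, 10 > 2, 10 > 5, 8 > 4.
So day 1 strictly dominates day 2 for the inspector; day 2 is strictly dominated.

2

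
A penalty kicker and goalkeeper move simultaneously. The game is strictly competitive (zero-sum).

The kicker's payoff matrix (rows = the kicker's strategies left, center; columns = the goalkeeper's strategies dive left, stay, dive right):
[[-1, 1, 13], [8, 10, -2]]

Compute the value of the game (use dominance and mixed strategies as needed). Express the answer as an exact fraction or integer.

17/4

Column stay is strictly dominated by dive left for the goalkeeper (it gives the kicker more in every row).
The remaining 2×2 game on (left, center) × (dive left, dive right) has no saddle point. Let the kicker play left with probability p; indifference gives −p + 8(1−p) = 13p − 2(1−p), so p = 5/12.
Similarly the goalkeeper's optimal q on dive left is 5/8, and the value is -1·(5/8) + (13)·(3/8) = 17/4.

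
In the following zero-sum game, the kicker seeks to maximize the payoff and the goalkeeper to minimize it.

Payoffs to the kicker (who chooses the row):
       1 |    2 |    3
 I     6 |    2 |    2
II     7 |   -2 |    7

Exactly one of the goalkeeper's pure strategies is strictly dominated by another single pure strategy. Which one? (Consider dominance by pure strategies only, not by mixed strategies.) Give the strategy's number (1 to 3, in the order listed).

1

The goalkeeper prefers columns that give the kicker less. Compare 1 with 2: 2 < 6, -2 < 7.
So 2 strictly dominates 1 for the goalkeeper; 1 is strictly dominated.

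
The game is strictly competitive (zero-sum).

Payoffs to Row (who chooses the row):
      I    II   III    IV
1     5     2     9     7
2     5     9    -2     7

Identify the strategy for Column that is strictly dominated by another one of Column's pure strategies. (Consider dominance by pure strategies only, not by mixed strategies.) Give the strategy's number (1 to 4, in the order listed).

Column prefers columns that give Row less. Compare IV with I: 5 < 7, 5 < 7.
So I strictly dominates IV for Column; IV is strictly dominated.

4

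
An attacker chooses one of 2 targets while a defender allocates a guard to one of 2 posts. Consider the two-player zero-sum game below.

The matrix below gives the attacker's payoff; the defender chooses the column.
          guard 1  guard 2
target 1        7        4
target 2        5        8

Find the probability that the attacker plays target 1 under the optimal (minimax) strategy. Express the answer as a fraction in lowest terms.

Row minima are 4 and 5, so the attacker's maximin is 5; column maxima are 7 and 8, so the defender's minimax is 7. These differ, so the equilibrium is in mixed strategies.
Let the attacker play target 1 with probability p. The defender is indifferent when 7p + 5(1−p) = 4p + 8(1−p), giving p = 1/2.

1/2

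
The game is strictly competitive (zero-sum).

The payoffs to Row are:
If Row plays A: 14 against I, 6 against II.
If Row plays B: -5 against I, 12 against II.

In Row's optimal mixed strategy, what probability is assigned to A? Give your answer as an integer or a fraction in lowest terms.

17/25

Row minima are 6 and -5, so Row's maximin is 6; column maxima are 14 and 12, so Column's minimax is 12. These differ, so the equilibrium is in mixed strategies.
Let Row play A with probability p. Column is indifferent when 14p − 5(1−p) = 6p + 12(1−p), giving p = 17/25.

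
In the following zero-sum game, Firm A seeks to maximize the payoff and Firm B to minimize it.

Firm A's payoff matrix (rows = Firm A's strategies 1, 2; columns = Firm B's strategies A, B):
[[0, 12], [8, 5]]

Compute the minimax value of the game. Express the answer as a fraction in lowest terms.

32/5

Row minima are 0 and 5, so Firm A's maximin is 5; column maxima are 8 and 12, so Firm B's minimax is 8. These differ, so the equilibrium is in mixed strategies.
Let Firm A play 1 with probability p. Firm B is indifferent when 8(1−p) = 12p + 5(1−p), giving p = 1/5.
Let Firm B play A with probability q. Firm A is indifferent when 12(1−q) = 8q + 5(1−q), giving q = 7/15.
The value is 0·(7/15) + (12)·(8/15) = 32/5.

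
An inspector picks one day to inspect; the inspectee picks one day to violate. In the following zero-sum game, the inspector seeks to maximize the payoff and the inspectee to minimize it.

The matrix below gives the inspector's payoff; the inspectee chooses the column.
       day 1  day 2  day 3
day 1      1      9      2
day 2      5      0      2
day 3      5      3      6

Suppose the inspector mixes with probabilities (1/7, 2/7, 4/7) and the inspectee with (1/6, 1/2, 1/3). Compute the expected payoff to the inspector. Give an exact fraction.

11/3

Against (1/6, 1/2, 1/3), each row's expected payoff is day 1: 16/3; day 2: 3/2; day 3: 13/3.
Taking the (1/7, 2/7, 4/7)-weighted average: (1/7)·(16/3) + (2/7)·(3/2) + (4/7)·(13/3) = 11/3.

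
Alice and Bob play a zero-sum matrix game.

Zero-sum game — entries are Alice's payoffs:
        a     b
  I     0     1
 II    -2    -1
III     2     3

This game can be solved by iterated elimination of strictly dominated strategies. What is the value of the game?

Row I is strictly dominated by row III (2>0, 3>1); eliminate I.
Column b is strictly dominated by a for Bob (-2<-1, 2<3); eliminate b.
Row II is strictly dominated by row III (2>-2); eliminate II.
Only (III, a) remains, with payoff 2.

2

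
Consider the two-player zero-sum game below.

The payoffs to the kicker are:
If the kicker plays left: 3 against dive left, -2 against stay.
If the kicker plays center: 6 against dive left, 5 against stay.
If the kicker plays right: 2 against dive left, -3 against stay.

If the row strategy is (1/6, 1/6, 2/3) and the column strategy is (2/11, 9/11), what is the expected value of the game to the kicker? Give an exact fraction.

-47/66

Against (2/11, 9/11), each row's expected payoff is left: -12/11; center: 57/11; right: -23/11.
Taking the (1/6, 1/6, 2/3)-weighted average: (1/6)·(-12/11) + (1/6)·(57/11) + (2/3)·(-23/11) = -47/66.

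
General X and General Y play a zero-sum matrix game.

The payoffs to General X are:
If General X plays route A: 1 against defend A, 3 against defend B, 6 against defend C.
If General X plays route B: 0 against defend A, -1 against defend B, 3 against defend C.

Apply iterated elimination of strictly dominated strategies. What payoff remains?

1

Row route B is strictly dominated by row route A (1>0, 3>-1, 6>3); eliminate route B.
Column defend C is strictly dominated by defend A for General Y (1<6); eliminate defend C.
Column defend B is strictly dominated by defend A for General Y (1<3); eliminate defend B.
Only (route A, defend A) remains, with payoff 1.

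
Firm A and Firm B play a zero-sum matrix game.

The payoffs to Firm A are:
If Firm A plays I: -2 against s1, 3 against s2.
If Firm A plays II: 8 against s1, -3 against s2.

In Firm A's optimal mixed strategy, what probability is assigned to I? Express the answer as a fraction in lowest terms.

Row minima are -2 and -3, so Firm A's maximin is -2; column maxima are 8 and 3, so Firm B's minimax is 3. These differ, so the equilibrium is in mixed strategies.
Let Firm A play I with probability p. Firm B is indifferent when −2p + 8(1−p) = 3p − 3(1−p), giving p = 11/16.

11/16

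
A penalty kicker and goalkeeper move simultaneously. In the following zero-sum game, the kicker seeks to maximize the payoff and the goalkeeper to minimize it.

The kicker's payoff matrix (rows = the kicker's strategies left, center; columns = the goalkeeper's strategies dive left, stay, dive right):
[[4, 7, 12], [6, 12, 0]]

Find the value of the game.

Column stay is strictly dominated by dive left for the goalkeeper (it gives the kicker more in every row).
The remaining 2×2 game on (left, center) × (dive left, dive right) has no saddle point. Let the kicker play left with probability p; indifference gives 4p + 6(1−p) = 12p, so p = 3/7.
Similarly the goalkeeper's optimal q on dive left is 6/7, and the value is 4·(6/7) + (12)·(1/7) = 36/7.

36/7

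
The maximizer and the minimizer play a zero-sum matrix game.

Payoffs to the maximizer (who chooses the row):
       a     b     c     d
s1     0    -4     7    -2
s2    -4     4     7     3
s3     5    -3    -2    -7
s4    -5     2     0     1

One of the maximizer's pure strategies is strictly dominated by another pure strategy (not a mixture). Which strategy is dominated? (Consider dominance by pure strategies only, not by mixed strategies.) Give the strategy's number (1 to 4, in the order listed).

4

Compare s4 with s2: -4 > -5, 4 > 2, 7 > 0, 3 > 1.
So s2 strictly dominates s4 for the maximizer; s4 is strictly dominated.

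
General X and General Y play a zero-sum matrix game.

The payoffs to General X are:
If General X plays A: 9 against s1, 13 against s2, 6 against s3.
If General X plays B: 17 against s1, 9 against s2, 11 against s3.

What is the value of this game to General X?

Column s1 is strictly dominated by s3 for General Y (it gives General X more in every row).
The remaining 2×2 game on (A, B) × (s2, s3) has no saddle point. Let General X play A with probability p; indifference gives 13p + 9(1−p) = 6p + 11(1−p), so p = 2/9.
Similarly General Y's optimal q on s2 is 5/9, and the value is 13·(5/9) + (6)·(4/9) = 89/9.

89/9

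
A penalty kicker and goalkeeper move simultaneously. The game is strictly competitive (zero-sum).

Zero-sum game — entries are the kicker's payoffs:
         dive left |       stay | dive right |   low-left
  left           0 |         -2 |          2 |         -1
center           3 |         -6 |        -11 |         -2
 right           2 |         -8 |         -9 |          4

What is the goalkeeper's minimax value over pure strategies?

-2

The worst case (largest entry) in each column is dive left: 3, stay: -2, dive right: 2, low-left: 4.
The best (smallest) of these is -2.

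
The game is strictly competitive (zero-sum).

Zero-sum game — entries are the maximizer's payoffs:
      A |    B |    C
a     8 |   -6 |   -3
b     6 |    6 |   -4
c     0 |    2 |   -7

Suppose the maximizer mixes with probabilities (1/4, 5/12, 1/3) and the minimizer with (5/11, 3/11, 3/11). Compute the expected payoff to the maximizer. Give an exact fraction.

53/44

Against (5/11, 3/11, 3/11), each row's expected payoff is a: 13/11; b: 36/11; c: -15/11.
Taking the (1/4, 5/12, 1/3)-weighted average: (1/4)·(13/11) + (5/12)·(36/11) + (1/3)·(-15/11) = 53/44.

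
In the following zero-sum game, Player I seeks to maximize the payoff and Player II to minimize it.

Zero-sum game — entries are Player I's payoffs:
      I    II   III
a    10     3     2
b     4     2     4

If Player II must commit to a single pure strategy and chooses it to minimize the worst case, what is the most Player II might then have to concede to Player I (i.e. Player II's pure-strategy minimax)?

3

The worst case (largest entry) in each column is I: 10, II: 3, III: 4.
The best (smallest) of these is 3.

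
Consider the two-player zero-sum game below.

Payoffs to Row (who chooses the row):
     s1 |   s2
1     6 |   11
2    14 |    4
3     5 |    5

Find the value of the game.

Row 3 is strictly dominated by row 1, so Row never plays it.
The remaining 2×2 game on (1, 2) × (s1, s2) has no saddle point. Let Row play 1 with probability p; indifference gives 6p + 14(1−p) = 11p + 4(1−p), so p = 2/3.
Similarly Column's optimal q on s1 is 7/15, and the value is 6·(7/15) + (11)·(8/15) = 26/3.

26/3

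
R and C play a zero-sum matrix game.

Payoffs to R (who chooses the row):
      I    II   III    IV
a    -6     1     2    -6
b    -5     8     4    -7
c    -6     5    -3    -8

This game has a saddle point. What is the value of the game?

Row minima: -6, -7, -8 → R's maximin is -6.
Column maxima: -5, 8, 4, -6 → C's minimax is -6.
They coincide at (a, IV), so the value is -6.

-6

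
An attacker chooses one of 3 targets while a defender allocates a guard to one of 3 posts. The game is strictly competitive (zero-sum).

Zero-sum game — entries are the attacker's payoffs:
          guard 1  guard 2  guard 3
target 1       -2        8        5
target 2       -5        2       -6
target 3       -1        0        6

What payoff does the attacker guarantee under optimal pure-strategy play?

Row minima: -2, -6, -1 → the attacker's maximin is -1.
Column maxima: -1, 8, 6 → the defender's minimax is -1.
They coincide at (target 3, guard 1), so the value is -1.

-1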